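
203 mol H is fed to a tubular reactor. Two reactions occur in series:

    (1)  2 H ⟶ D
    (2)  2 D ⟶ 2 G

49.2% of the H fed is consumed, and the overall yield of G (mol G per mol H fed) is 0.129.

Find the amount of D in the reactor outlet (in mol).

23.8 mol

Conversion of H: H consumed = 2ξ₁ = 0.492 × 203 → ξ₁ = 49.94 mol.
Yield of G: 2ξ₂ / 203 = 0.129 → ξ₂ = 13.09 mol.
Outlet amounts (n = n₀ + Σ ν·ξ):
  H: 203 − 2(49.94) = 103.1
  D: 0 + 1(49.94) − 2(13.09) = 23.75
  G: 0 + 2(13.09) = 26.19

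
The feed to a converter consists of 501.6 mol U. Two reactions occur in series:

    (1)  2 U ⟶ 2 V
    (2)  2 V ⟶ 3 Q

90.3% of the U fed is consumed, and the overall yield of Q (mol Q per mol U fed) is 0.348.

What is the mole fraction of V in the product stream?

Conversion of U: U consumed = 2ξ₁ = 0.903 × 501.6 → ξ₁ = 226.5 mol.
Yield of Q: 3ξ₂ / 501.6 = 0.348 → ξ₂ = 58.19 mol.
Outlet amounts (n = n₀ + Σ ν·ξ):
  U: 501.6 − 2(226.5) = 48.66
  V: 0 + 2(226.5) − 2(58.19) = 336.6
  Q: 0 + 3(58.19) = 174.6
Total out = 559.8 mol; y_V = 336.6 / 559.8 = 0.6013.

0.601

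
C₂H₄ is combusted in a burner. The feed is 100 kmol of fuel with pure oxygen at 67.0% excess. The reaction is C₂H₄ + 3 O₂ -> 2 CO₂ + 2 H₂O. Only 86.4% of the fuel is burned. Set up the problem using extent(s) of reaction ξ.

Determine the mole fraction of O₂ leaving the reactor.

Stoichiometric O₂ = 3 × 100 = 300 kmol; O₂ fed = 300 × 1.670 = 501 kmol.
Fuel reacted = 0.864 × 100 → ξ = 86.4 kmol.
Outlet (n = n₀ + ν ξ):
  C₂H₄: 100 − 1(86.4) = 13.6
  O₂: 501 − 3(86.4) = 241.8
  CO₂: 0 + 2(86.4) = 172.8
  H₂O: 0 + 2(86.4) = 172.8
Total out = 601 kmol; y_O₂ = 241.8 / 601 = 0.4023.

0.402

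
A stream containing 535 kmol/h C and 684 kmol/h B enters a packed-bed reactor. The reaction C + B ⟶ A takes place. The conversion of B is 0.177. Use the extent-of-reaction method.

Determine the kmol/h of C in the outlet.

414 kmol/h

B reacted = 0.177 × 684 = 121.1 kmol/h; ν_B = −1, so ξ = 121.1/1 = 121.1 kmol/h.
Outlet amounts (n = n₀ + ν ξ):
  C: 535 − 1(121.1) = 413.9
  B: 684 − 1(121.1) = 562.9
  A: 0 + 1(121.1) = 121.1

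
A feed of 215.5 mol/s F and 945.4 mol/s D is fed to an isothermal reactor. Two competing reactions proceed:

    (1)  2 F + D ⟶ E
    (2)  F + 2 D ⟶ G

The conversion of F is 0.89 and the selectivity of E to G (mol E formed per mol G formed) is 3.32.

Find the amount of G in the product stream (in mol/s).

25.1 mol/s

Conversion of F: F consumed = 0.89 × 215.5 = 191.8 mol/s = 2ξ₁ + 1ξ₂.
Selectivity: 1ξ₁ / (1ξ₂) = 3.32 → ξ₁ = 3.32 ξ₂.
Substitute: (2·3.32 + 1) ξ₂ = 191.8 → ξ₂ = 25.1 mol/s, ξ₁ = 83.35 mol/s.
Outlet amounts (n = n₀ + Σ ν·ξ):
  F: 215.5 − 2(83.35) − 1(25.1) = 23.7
  D: 945.4 − 1(83.35) − 2(25.1) = 811.8
  E: 0 + 1(83.35) = 83.35
  G: 0 + 1(25.1) = 25.1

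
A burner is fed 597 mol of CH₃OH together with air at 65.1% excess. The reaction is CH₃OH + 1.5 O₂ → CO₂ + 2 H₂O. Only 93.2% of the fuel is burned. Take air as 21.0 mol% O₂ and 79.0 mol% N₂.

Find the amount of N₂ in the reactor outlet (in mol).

5560 mol

Stoichiometric O₂ = 1.5 × 597 = 895.5 mol; O₂ fed = 895.5 × 1.651 = 1478 mol.
N₂ fed = 1478 × 79/21 = 5562 mol.
Fuel reacted = 0.932 × 597 → ξ = 556.4 mol.
Outlet (n = n₀ + ν ξ):
  CH₃OH: 597 − 1(556.4) = 40.6
  O₂: 1478 − 1.5(556.4) = 643.9
  N₂: 5562 (inert)
  CO₂: 0 + 1(556.4) = 556.4
  H₂O: 0 + 2(556.4) = 1113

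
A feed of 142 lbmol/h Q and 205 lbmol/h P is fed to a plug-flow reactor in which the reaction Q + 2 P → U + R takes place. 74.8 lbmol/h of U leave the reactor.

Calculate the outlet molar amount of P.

For U: n = n₀ + 1ξ → 74.8 = 0 + 1ξ, giving ξ = 74.8 lbmol/h.
Outlet amounts (n = n₀ + ν ξ):
  Q: 142 − 1(74.8) = 67.2
  P: 205 − 2(74.8) = 55.4
  U: 0 + 1(74.8) = 74.8
  R: 0 + 1(74.8) = 74.8

55.4 lbmol/h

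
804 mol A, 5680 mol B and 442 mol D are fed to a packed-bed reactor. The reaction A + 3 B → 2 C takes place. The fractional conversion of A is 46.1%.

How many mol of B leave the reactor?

A reacted = 0.461 × 804 = 370.6 mol; ν_A = −1, so ξ = 370.6/1 = 370.6 mol.
Outlet amounts (n = n₀ + ν ξ):
  A: 804 − 1(370.6) = 433.4
  B: 5680 − 3(370.6) = 4568
  C: 0 + 2(370.6) = 741.3
  D: 442 (inert)

4570 mol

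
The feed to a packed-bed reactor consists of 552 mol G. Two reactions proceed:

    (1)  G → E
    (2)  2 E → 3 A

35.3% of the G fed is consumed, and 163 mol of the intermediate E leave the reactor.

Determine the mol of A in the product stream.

Conversion of G: G consumed = 1ξ₁ = 0.353 × 552 → ξ₁ = 194.9 mol.
E balance: n_E = 0 + 1ξ₁ − 2ξ₂ = 163 → ξ₂ = (1·194.9 − 163)/2 = 15.93 mol.
Outlet amounts (n = n₀ + Σ ν·ξ):
  G: 552 − 1(194.9) = 357.1
  E: 0 + 1(194.9) − 2(15.93) = 163
  A: 0 + 3(15.93) = 47.78

47.8 mol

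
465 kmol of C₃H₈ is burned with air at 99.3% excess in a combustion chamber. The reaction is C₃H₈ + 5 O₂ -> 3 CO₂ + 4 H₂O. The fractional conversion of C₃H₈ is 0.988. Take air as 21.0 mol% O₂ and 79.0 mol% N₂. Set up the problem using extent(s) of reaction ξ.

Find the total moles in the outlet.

Stoichiometric O₂ = 5 × 465 = 2325 kmol; O₂ fed = 2325 × 1.993 = 4634 kmol.
N₂ fed = 4634 × 79/21 = 17430 kmol.
Fuel reacted = 0.988 × 465 → ξ = 459.4 kmol.
Outlet (n = n₀ + ν ξ):
  C₃H₈: 465 − 1(459.4) = 5.58
  O₂: 4634 − 5(459.4) = 2337
  N₂: 17430 (inert)
  CO₂: 0 + 3(459.4) = 1378
  H₂O: 0 + 4(459.4) = 1838
Total out = 5.58 + 2337 + 17430 + 1378 + 1838 = 22990 kmol.

23000 kmol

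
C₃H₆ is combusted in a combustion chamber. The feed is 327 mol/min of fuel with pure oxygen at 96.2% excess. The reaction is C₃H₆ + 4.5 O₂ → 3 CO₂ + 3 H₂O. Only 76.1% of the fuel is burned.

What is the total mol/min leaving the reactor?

Stoichiometric O₂ = 4.5 × 327 = 1472 mol/min; O₂ fed = 1472 × 1.962 = 2887 mol/min.
Fuel reacted = 0.761 × 327 → ξ = 248.8 mol/min.
Outlet (n = n₀ + ν ξ):
  C₃H₆: 327 − 1(248.8) = 78.15
  O₂: 2887 − 4.5(248.8) = 1767
  CO₂: 0 + 3(248.8) = 746.5
  H₂O: 0 + 3(248.8) = 746.5
Total out = 78.15 + 1767 + 746.5 + 746.5 = 3339 mol/min.

3340 mol/min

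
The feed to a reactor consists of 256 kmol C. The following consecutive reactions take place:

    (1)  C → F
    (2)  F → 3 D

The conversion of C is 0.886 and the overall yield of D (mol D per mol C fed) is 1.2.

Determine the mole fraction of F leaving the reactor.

Conversion of C: C consumed = 1ξ₁ = 0.886 × 256 → ξ₁ = 226.8 kmol.
Yield of D: 3ξ₂ / 256 = 1.2 → ξ₂ = 102.4 kmol.
Outlet amounts (n = n₀ + Σ ν·ξ):
  C: 256 − 1(226.8) = 29.18
  F: 0 + 1(226.8) − 1(102.4) = 124.4
  D: 0 + 3(102.4) = 307.2
Total out = 460.8 kmol; y_F = 124.4 / 460.8 = 0.27.

0.27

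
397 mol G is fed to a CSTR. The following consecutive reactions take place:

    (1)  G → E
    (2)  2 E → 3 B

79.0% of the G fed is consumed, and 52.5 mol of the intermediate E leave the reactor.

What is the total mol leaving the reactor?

528 mol

Conversion of G: G consumed = 1ξ₁ = 0.79 × 397 → ξ₁ = 313.6 mol.
E balance: n_E = 0 + 1ξ₁ − 2ξ₂ = 52.5 → ξ₂ = (1·313.6 − 52.5)/2 = 130.6 mol.
Outlet amounts (n = n₀ + Σ ν·ξ):
  G: 397 − 1(313.6) = 83.37
  E: 0 + 1(313.6) − 2(130.6) = 52.5
  B: 0 + 3(130.6) = 391.7
Total out = 83.37 + 52.5 + 391.7 = 527.6 mol.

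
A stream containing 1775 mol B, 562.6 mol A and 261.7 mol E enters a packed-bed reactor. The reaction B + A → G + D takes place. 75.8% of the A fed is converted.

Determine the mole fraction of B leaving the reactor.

0.519

A reacted = 0.758 × 562.6 = 426.5 mol; ν_A = −1, so ξ = 426.5/1 = 426.5 mol.
Outlet amounts (n = n₀ + ν ξ):
  B: 1775 − 1(426.5) = 1349
  A: 562.6 − 1(426.5) = 136.1
  G: 0 + 1(426.5) = 426.5
  D: 0 + 1(426.5) = 426.5
  E: 261.7 (inert)
Total out = 2599 mol; y_B = 1349 / 2599 = 0.5188.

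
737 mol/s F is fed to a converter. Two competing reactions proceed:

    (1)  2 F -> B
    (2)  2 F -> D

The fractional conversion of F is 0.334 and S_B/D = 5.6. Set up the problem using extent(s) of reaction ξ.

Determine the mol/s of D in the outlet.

18.6 mol/s

Conversion of F: F consumed = 0.334 × 737 = 246.2 mol/s = 2ξ₁ + 2ξ₂.
Selectivity: 1ξ₁ / (1ξ₂) = 5.6 → ξ₁ = 5.6 ξ₂.
Substitute: (2·5.6 + 2) ξ₂ = 246.2 → ξ₂ = 18.65 mol/s, ξ₁ = 104.4 mol/s.
Outlet amounts (n = n₀ + Σ ν·ξ):
  F: 737 − 2(104.4) − 2(18.65) = 490.8
  B: 0 + 1(104.4) = 104.4
  D: 0 + 1(18.65) = 18.65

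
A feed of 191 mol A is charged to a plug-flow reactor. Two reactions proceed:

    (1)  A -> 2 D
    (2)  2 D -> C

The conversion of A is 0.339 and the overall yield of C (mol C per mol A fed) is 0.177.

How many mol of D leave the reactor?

61.9 mol

Conversion of A: A consumed = 1ξ₁ = 0.339 × 191 → ξ₁ = 64.75 mol.
Yield of C: 1ξ₂ / 191 = 0.177 → ξ₂ = 33.81 mol.
Outlet amounts (n = n₀ + Σ ν·ξ):
  A: 191 − 1(64.75) = 126.3
  D: 0 + 2(64.75) − 2(33.81) = 61.88
  C: 0 + 1(33.81) = 33.81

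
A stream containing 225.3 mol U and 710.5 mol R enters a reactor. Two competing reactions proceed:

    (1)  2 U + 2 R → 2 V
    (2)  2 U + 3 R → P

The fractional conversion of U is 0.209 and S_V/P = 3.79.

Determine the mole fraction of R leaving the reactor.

0.751

Conversion of U: U consumed = 0.209 × 225.3 = 47.09 mol = 2ξ₁ + 2ξ₂.
Selectivity: 2ξ₁ / (1ξ₂) = 3.79 → ξ₁ = 1.895 ξ₂.
Substitute: (2·1.895 + 2) ξ₂ = 47.09 → ξ₂ = 8.133 mol, ξ₁ = 15.41 mol.
Outlet amounts (n = n₀ + Σ ν·ξ):
  U: 225.3 − 2(15.41) − 2(8.133) = 178.2
  R: 710.5 − 2(15.41) − 3(8.133) = 655.3
  V: 0 + 2(15.41) = 30.82
  P: 0 + 1(8.133) = 8.133
Total out = 872.4 mol; y_R = 655.3 / 872.4 = 0.7511.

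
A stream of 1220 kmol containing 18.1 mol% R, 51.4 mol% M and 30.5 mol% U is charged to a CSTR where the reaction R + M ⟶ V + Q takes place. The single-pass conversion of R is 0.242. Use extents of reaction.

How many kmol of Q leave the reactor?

53.4 kmol

R reacted = 0.242 × 220.8 = 53.44 kmol; ν_R = −1, so ξ = 53.44/1 = 53.44 kmol.
Outlet amounts (n = n₀ + ν ξ):
  R: 220.8 − 1(53.44) = 167.4
  M: 627.1 − 1(53.44) = 573.6
  V: 0 + 1(53.44) = 53.44
  Q: 0 + 1(53.44) = 53.44
  U: 372.1 (inert)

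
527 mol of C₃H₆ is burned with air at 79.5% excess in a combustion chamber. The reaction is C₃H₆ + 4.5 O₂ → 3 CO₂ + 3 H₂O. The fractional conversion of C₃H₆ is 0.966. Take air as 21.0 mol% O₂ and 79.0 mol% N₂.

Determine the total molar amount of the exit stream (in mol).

Stoichiometric O₂ = 4.5 × 527 = 2372 mol; O₂ fed = 2372 × 1.795 = 4257 mol.
N₂ fed = 4257 × 79/21 = 16010 mol.
Fuel reacted = 0.966 × 527 → ξ = 509.1 mol.
Outlet (n = n₀ + ν ξ):
  C₃H₆: 527 − 1(509.1) = 17.92
  O₂: 4257 − 4.5(509.1) = 1966
  N₂: 16010 (inert)
  CO₂: 0 + 3(509.1) = 1527
  H₂O: 0 + 3(509.1) = 1527
Total out = 17.92 + 1966 + 16010 + 1527 + 1527 = 21050 mol.

21100 mol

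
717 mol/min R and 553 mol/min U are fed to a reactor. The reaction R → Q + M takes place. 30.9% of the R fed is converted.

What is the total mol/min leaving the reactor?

1490 mol/min

R reacted = 0.309 × 717 = 221.6 mol/min; ν_R = −1, so ξ = 221.6/1 = 221.6 mol/min.
Outlet amounts (n = n₀ + ν ξ):
  R: 717 − 1(221.6) = 495.4
  Q: 0 + 1(221.6) = 221.6
  M: 0 + 1(221.6) = 221.6
  U: 553 (inert)
Total out = 495.4 + 221.6 + 221.6 + 553 = 1492 mol/min.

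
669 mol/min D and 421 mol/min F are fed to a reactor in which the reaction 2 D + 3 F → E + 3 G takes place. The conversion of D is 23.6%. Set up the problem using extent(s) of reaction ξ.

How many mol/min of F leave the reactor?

184 mol/min

D reacted = 0.236 × 669 = 157.9 mol/min; ν_D = −2, so ξ = 157.9/2 = 78.94 mol/min.
Outlet amounts (n = n₀ + ν ξ):
  D: 669 − 2(78.94) = 511.1
  F: 421 − 3(78.94) = 184.2
  E: 0 + 1(78.94) = 78.94
  G: 0 + 3(78.94) = 236.8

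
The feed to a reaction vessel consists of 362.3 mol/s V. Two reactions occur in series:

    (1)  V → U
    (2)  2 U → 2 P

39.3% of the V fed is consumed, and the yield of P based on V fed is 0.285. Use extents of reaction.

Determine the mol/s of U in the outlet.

Conversion of V: V consumed = 1ξ₁ = 0.393 × 362.3 → ξ₁ = 142.4 mol/s.
Yield of P: 2ξ₂ / 362.3 = 0.285 → ξ₂ = 51.63 mol/s.
Outlet amounts (n = n₀ + Σ ν·ξ):
  V: 362.3 − 1(142.4) = 219.9
  U: 0 + 1(142.4) − 2(51.63) = 39.13
  P: 0 + 2(51.63) = 103.3

39.1 mol/s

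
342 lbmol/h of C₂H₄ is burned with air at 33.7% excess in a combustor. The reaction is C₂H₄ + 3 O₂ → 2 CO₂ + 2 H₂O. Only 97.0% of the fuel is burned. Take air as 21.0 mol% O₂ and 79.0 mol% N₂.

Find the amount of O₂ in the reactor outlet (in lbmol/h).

Stoichiometric O₂ = 3 × 342 = 1026 lbmol/h; O₂ fed = 1026 × 1.337 = 1372 lbmol/h.
N₂ fed = 1372 × 79/21 = 5160 lbmol/h.
Fuel reacted = 0.97 × 342 → ξ = 331.7 lbmol/h.
Outlet (n = n₀ + ν ξ):
  C₂H₄: 342 − 1(331.7) = 10.26
  O₂: 1372 − 3(331.7) = 376.5
  N₂: 5160 (inert)
  CO₂: 0 + 2(331.7) = 663.5
  H₂O: 0 + 2(331.7) = 663.5

377 lbmol/h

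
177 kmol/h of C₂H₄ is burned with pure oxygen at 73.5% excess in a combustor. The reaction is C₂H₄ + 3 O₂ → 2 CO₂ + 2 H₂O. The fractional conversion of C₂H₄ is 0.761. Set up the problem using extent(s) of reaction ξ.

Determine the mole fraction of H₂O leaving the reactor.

0.245

Stoichiometric O₂ = 3 × 177 = 531 kmol/h; O₂ fed = 531 × 1.735 = 921.3 kmol/h.
Fuel reacted = 0.761 × 177 → ξ = 134.7 kmol/h.
Outlet (n = n₀ + ν ξ):
  C₂H₄: 177 − 1(134.7) = 42.3
  O₂: 921.3 − 3(134.7) = 517.2
  CO₂: 0 + 2(134.7) = 269.4
  H₂O: 0 + 2(134.7) = 269.4
Total out = 1098 kmol/h; y_H₂O = 269.4 / 1098 = 0.2453.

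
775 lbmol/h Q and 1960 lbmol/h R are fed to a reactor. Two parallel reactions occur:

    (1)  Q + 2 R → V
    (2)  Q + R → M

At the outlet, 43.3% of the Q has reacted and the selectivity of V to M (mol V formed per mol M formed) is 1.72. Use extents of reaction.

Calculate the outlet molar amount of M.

123 lbmol/h

Conversion of Q: Q consumed = 0.433 × 775 = 335.6 lbmol/h = 1ξ₁ + 1ξ₂.
Selectivity: 1ξ₁ / (1ξ₂) = 1.72 → ξ₁ = 1.72 ξ₂.
Substitute: (1·1.72 + 1) ξ₂ = 335.6 → ξ₂ = 123.4 lbmol/h, ξ₁ = 212.2 lbmol/h.
Outlet amounts (n = n₀ + Σ ν·ξ):
  Q: 775 − 1(212.2) − 1(123.4) = 439.4
  R: 1960 − 2(212.2) − 1(123.4) = 1412
  V: 0 + 1(212.2) = 212.2
  M: 0 + 1(123.4) = 123.4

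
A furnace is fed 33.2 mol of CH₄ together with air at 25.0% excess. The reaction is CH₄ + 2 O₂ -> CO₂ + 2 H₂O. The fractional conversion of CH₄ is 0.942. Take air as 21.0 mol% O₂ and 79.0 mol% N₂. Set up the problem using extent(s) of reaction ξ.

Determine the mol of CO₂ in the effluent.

31.3 mol

Stoichiometric O₂ = 2 × 33.2 = 66.4 mol; O₂ fed = 66.4 × 1.250 = 83 mol.
N₂ fed = 83 × 79/21 = 312.2 mol.
Fuel reacted = 0.942 × 33.2 → ξ = 31.27 mol.
Outlet (n = n₀ + ν ξ):
  CH₄: 33.2 − 1(31.27) = 1.926
  O₂: 83 − 2(31.27) = 20.45
  N₂: 312.2 (inert)
  CO₂: 0 + 1(31.27) = 31.27
  H₂O: 0 + 2(31.27) = 62.55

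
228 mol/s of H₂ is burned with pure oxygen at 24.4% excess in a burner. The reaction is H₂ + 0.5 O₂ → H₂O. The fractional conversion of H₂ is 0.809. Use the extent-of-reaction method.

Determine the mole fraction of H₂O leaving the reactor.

Stoichiometric O₂ = 0.5 × 228 = 114 mol/s; O₂ fed = 114 × 1.244 = 141.8 mol/s.
Fuel reacted = 0.809 × 228 → ξ = 184.5 mol/s.
Outlet (n = n₀ + ν ξ):
  H₂: 228 − 1(184.5) = 43.55
  O₂: 141.8 − 0.5(184.5) = 49.59
  H₂O: 0 + 1(184.5) = 184.5
Total out = 277.6 mol/s; y_H₂O = 184.5 / 277.6 = 0.6645.

0.664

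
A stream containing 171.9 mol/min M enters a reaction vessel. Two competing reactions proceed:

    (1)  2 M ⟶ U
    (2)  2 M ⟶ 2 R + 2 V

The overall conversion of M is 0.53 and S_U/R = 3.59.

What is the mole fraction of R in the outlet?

Conversion of M: M consumed = 0.53 × 171.9 = 91.11 mol/min = 2ξ₁ + 2ξ₂.
Selectivity: 1ξ₁ / (2ξ₂) = 3.59 → ξ₁ = 7.18 ξ₂.
Substitute: (2·7.18 + 2) ξ₂ = 91.11 → ξ₂ = 5.569 mol/min, ξ₁ = 39.98 mol/min.
Outlet amounts (n = n₀ + Σ ν·ξ):
  M: 171.9 − 2(39.98) − 2(5.569) = 80.79
  U: 0 + 1(39.98) = 39.98
  R: 0 + 2(5.569) = 11.14
  V: 0 + 2(5.569) = 11.14
Total out = 143.1 mol/min; y_R = 11.14 / 143.1 = 0.07786.

0.0779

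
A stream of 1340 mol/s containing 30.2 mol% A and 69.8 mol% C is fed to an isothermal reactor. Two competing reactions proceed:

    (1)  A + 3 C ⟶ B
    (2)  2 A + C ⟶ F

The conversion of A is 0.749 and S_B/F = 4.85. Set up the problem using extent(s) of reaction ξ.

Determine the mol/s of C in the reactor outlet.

Conversion of A: A consumed = 0.749 × 404.7 = 303.1 mol/s = 1ξ₁ + 2ξ₂.
Selectivity: 1ξ₁ / (1ξ₂) = 4.85 → ξ₁ = 4.85 ξ₂.
Substitute: (1·4.85 + 2) ξ₂ = 303.1 → ξ₂ = 44.25 mol/s, ξ₁ = 214.6 mol/s.
Outlet amounts (n = n₀ + Σ ν·ξ):
  A: 404.7 − 1(214.6) − 2(44.25) = 101.6
  C: 935.3 − 3(214.6) − 1(44.25) = 247.2
  B: 0 + 1(214.6) = 214.6
  F: 0 + 1(44.25) = 44.25

247 mol/s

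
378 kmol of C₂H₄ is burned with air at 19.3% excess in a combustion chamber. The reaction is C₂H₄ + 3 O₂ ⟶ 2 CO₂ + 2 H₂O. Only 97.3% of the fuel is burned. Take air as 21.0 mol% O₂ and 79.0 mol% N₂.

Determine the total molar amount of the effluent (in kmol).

Stoichiometric O₂ = 3 × 378 = 1134 kmol; O₂ fed = 1134 × 1.193 = 1353 kmol.
N₂ fed = 1353 × 79/21 = 5089 kmol.
Fuel reacted = 0.973 × 378 → ξ = 367.8 kmol.
Outlet (n = n₀ + ν ξ):
  C₂H₄: 378 − 1(367.8) = 10.21
  O₂: 1353 − 3(367.8) = 249.5
  N₂: 5089 (inert)
  CO₂: 0 + 2(367.8) = 735.6
  H₂O: 0 + 2(367.8) = 735.6
Total out = 10.21 + 249.5 + 5089 + 735.6 + 735.6 = 6820 kmol.

6820 kmol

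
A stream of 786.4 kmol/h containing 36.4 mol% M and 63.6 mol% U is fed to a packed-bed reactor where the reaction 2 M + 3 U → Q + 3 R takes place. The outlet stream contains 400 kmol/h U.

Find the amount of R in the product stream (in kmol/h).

For U: n = n₀ − 3ξ → 400 = 500.2 − 3ξ, giving ξ = 33.38 kmol/h.
Outlet amounts (n = n₀ + ν ξ):
  M: 286.2 − 2(33.38) = 219.5
  U: 500.2 − 3(33.38) = 400
  Q: 0 + 1(33.38) = 33.38
  R: 0 + 3(33.38) = 100.2

100 kmol/h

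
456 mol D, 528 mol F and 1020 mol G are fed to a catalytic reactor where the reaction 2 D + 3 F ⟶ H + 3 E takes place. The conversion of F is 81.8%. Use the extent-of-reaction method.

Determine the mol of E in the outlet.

432 mol

F reacted = 0.818 × 528 = 431.9 mol; ν_F = −3, so ξ = 431.9/3 = 144 mol.
Outlet amounts (n = n₀ + ν ξ):
  D: 456 − 2(144) = 168.1
  F: 528 − 3(144) = 96.1
  H: 0 + 1(144) = 144
  E: 0 + 3(144) = 431.9
  G: 1020 (inert)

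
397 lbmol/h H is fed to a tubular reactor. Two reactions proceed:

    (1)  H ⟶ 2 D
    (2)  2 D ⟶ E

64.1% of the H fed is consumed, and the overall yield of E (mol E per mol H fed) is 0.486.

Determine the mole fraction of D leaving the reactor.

0.268

Conversion of H: H consumed = 1ξ₁ = 0.641 × 397 → ξ₁ = 254.5 lbmol/h.
Yield of E: 1ξ₂ / 397 = 0.486 → ξ₂ = 192.9 lbmol/h.
Outlet amounts (n = n₀ + Σ ν·ξ):
  H: 397 − 1(254.5) = 142.5
  D: 0 + 2(254.5) − 2(192.9) = 123.1
  E: 0 + 1(192.9) = 192.9
Total out = 458.5 lbmol/h; y_D = 123.1 / 458.5 = 0.2684.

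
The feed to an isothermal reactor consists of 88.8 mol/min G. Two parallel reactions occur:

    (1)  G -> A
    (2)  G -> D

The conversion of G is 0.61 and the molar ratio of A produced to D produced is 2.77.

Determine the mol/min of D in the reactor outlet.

Conversion of G: G consumed = 0.61 × 88.8 = 54.17 mol/min = 1ξ₁ + 1ξ₂.
Selectivity: 1ξ₁ / (1ξ₂) = 2.77 → ξ₁ = 2.77 ξ₂.
Substitute: (1·2.77 + 1) ξ₂ = 54.17 → ξ₂ = 14.37 mol/min, ξ₁ = 39.8 mol/min.
Outlet amounts (n = n₀ + Σ ν·ξ):
  G: 88.8 − 1(39.8) − 1(14.37) = 34.63
  A: 0 + 1(39.8) = 39.8
  D: 0 + 1(14.37) = 14.37

14.4 mol/min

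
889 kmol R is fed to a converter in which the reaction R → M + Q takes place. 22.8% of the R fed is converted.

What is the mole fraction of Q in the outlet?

R reacted = 0.228 × 889 = 202.7 kmol; ν_R = −1, so ξ = 202.7/1 = 202.7 kmol.
Outlet amounts (n = n₀ + ν ξ):
  R: 889 − 1(202.7) = 686.3
  M: 0 + 1(202.7) = 202.7
  Q: 0 + 1(202.7) = 202.7
Total out = 1092 kmol; y_Q = 202.7 / 1092 = 0.1857.

0.186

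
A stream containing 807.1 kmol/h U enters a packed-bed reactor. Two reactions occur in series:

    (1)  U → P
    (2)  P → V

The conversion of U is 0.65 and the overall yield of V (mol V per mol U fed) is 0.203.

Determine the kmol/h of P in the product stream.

Conversion of U: U consumed = 1ξ₁ = 0.65 × 807.1 → ξ₁ = 524.6 kmol/h.
Yield of V: 1ξ₂ / 807.1 = 0.203 → ξ₂ = 163.8 kmol/h.
Outlet amounts (n = n₀ + Σ ν·ξ):
  U: 807.1 − 1(524.6) = 282.5
  P: 0 + 1(524.6) − 1(163.8) = 360.8
  V: 0 + 1(163.8) = 163.8

361 kmol/h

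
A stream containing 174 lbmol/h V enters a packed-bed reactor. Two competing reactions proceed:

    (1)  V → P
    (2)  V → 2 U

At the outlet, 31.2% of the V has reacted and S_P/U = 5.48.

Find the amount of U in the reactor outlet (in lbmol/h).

Conversion of V: V consumed = 0.312 × 174 = 54.29 lbmol/h = 1ξ₁ + 1ξ₂.
Selectivity: 1ξ₁ / (2ξ₂) = 5.48 → ξ₁ = 10.96 ξ₂.
Substitute: (1·10.96 + 1) ξ₂ = 54.29 → ξ₂ = 4.539 lbmol/h, ξ₁ = 49.75 lbmol/h.
Outlet amounts (n = n₀ + Σ ν·ξ):
  V: 174 − 1(49.75) − 1(4.539) = 119.7
  P: 0 + 1(49.75) = 49.75
  U: 0 + 2(4.539) = 9.078

9.08 lbmol/h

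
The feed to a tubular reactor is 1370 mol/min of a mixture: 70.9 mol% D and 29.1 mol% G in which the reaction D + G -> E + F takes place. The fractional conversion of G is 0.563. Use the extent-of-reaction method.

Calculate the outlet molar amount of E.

224 mol/min

G reacted = 0.563 × 398.7 = 224.5 mol/min; ν_G = −1, so ξ = 224.5/1 = 224.5 mol/min.
Outlet amounts (n = n₀ + ν ξ):
  D: 971.3 − 1(224.5) = 746.9
  G: 398.7 − 1(224.5) = 174.2
  E: 0 + 1(224.5) = 224.5
  F: 0 + 1(224.5) = 224.5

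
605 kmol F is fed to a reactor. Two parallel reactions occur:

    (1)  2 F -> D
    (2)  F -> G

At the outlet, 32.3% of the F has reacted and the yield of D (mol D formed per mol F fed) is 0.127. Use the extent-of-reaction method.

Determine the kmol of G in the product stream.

41.7 kmol

Yield of D: 1ξ₁ / 605 = 0.127 → ξ₁ = 76.84 kmol.
Conversion of F: 2ξ₁ + 1ξ₂ = 0.323 × 605 = 195.4 → ξ₂ = 41.74 kmol.
Outlet amounts (n = n₀ + Σ ν·ξ):
  F: 605 − 2(76.84) − 1(41.74) = 409.6
  D: 0 + 1(76.84) = 76.84
  G: 0 + 1(41.74) = 41.74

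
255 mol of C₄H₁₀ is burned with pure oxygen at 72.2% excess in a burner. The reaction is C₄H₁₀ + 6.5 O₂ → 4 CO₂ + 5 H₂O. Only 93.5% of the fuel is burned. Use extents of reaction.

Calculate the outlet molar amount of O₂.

Stoichiometric O₂ = 6.5 × 255 = 1658 mol; O₂ fed = 1658 × 1.722 = 2854 mol.
Fuel reacted = 0.935 × 255 → ξ = 238.4 mol.
Outlet (n = n₀ + ν ξ):
  C₄H₁₀: 255 − 1(238.4) = 16.57
  O₂: 2854 − 6.5(238.4) = 1304
  CO₂: 0 + 4(238.4) = 953.7
  H₂O: 0 + 5(238.4) = 1192

1300 mol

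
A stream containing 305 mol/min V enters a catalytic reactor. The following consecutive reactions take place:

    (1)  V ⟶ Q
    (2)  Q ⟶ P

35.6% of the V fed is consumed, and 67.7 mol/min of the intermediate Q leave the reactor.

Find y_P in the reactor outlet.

Conversion of V: V consumed = 1ξ₁ = 0.356 × 305 → ξ₁ = 108.6 mol/min.
Q balance: n_Q = 0 + 1ξ₁ − 1ξ₂ = 67.7 → ξ₂ = (1·108.6 − 67.7)/1 = 40.88 mol/min.
Outlet amounts (n = n₀ + Σ ν·ξ):
  V: 305 − 1(108.6) = 196.4
  Q: 0 + 1(108.6) − 1(40.88) = 67.7
  P: 0 + 1(40.88) = 40.88
Total out = 305 mol/min; y_P = 40.88 / 305 = 0.134.

0.134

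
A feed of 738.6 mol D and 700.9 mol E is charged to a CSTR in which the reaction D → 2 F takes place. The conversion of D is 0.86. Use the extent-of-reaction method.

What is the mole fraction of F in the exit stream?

0.612

D reacted = 0.86 × 738.6 = 635.2 mol; ν_D = −1, so ξ = 635.2/1 = 635.2 mol.
Outlet amounts (n = n₀ + ν ξ):
  D: 738.6 − 1(635.2) = 103.4
  F: 0 + 2(635.2) = 1270
  E: 700.9 (inert)
Total out = 2075 mol; y_F = 1270 / 2075 = 0.6123.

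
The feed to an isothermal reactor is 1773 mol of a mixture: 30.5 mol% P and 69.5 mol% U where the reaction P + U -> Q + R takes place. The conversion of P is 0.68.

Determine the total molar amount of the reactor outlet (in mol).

P reacted = 0.68 × 540.8 = 367.7 mol; ν_P = −1, so ξ = 367.7/1 = 367.7 mol.
Outlet amounts (n = n₀ + ν ξ):
  P: 540.8 − 1(367.7) = 173
  U: 1232 − 1(367.7) = 864.5
  Q: 0 + 1(367.7) = 367.7
  R: 0 + 1(367.7) = 367.7
Total out = 173 + 864.5 + 367.7 + 367.7 = 1773 mol.

1770 mol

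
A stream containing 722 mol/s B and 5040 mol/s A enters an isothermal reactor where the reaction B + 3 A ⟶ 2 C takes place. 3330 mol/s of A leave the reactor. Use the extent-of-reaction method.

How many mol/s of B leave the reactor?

152 mol/s

For A: n = n₀ − 3ξ → 3330 = 5040 − 3ξ, giving ξ = 570 mol/s.
Outlet amounts (n = n₀ + ν ξ):
  B: 722 − 1(570) = 152
  A: 5040 − 3(570) = 3330
  C: 0 + 2(570) = 1140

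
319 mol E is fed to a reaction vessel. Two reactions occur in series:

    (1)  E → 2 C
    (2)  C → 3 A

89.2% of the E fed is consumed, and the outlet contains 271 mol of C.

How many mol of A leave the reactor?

Conversion of E: E consumed = 1ξ₁ = 0.892 × 319 → ξ₁ = 284.5 mol.
C balance: n_C = 0 + 2ξ₁ − 1ξ₂ = 271 → ξ₂ = (2·284.5 − 271)/1 = 298.1 mol.
Outlet amounts (n = n₀ + Σ ν·ξ):
  E: 319 − 1(284.5) = 34.45
  C: 0 + 2(284.5) − 1(298.1) = 271
  A: 0 + 3(298.1) = 894.3

894 mol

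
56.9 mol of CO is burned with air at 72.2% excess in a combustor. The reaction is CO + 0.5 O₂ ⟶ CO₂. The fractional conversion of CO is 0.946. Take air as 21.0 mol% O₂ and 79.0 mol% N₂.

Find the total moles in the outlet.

Stoichiometric O₂ = 0.5 × 56.9 = 28.45 mol; O₂ fed = 28.45 × 1.722 = 48.99 mol.
N₂ fed = 48.99 × 79/21 = 184.3 mol.
Fuel reacted = 0.946 × 56.9 → ξ = 53.83 mol.
Outlet (n = n₀ + ν ξ):
  CO: 56.9 − 1(53.83) = 3.073
  O₂: 48.99 − 0.5(53.83) = 22.08
  N₂: 184.3 (inert)
  CO₂: 0 + 1(53.83) = 53.83
Total out = 3.073 + 22.08 + 184.3 + 53.83 = 263.3 mol.

263 mol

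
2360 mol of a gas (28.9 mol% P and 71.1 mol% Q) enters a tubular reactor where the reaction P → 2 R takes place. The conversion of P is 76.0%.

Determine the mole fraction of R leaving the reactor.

0.36

P reacted = 0.76 × 682 = 518.4 mol; ν_P = −1, so ξ = 518.4/1 = 518.4 mol.
Outlet amounts (n = n₀ + ν ξ):
  P: 682 − 1(518.4) = 163.7
  R: 0 + 2(518.4) = 1037
  Q: 1678 (inert)
Total out = 2878 mol; y_R = 1037 / 2878 = 0.3602.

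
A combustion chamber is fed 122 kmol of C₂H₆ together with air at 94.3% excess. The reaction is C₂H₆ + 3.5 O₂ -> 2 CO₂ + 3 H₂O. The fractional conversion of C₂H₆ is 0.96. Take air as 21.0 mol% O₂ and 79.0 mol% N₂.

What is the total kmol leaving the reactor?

4130 kmol

Stoichiometric O₂ = 3.5 × 122 = 427 kmol; O₂ fed = 427 × 1.943 = 829.7 kmol.
N₂ fed = 829.7 × 79/21 = 3121 kmol.
Fuel reacted = 0.96 × 122 → ξ = 117.1 kmol.
Outlet (n = n₀ + ν ξ):
  C₂H₆: 122 − 1(117.1) = 4.88
  O₂: 829.7 − 3.5(117.1) = 419.7
  N₂: 3121 (inert)
  CO₂: 0 + 2(117.1) = 234.2
  H₂O: 0 + 3(117.1) = 351.4
Total out = 4.88 + 419.7 + 3121 + 234.2 + 351.4 = 4131 kmol.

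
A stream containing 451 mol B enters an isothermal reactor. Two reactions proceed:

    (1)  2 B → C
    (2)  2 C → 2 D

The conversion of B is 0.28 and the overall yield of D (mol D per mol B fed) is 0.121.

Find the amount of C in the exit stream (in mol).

Conversion of B: B consumed = 2ξ₁ = 0.28 × 451 → ξ₁ = 63.14 mol.
Yield of D: 2ξ₂ / 451 = 0.121 → ξ₂ = 27.29 mol.
Outlet amounts (n = n₀ + Σ ν·ξ):
  B: 451 − 2(63.14) = 324.7
  C: 0 + 1(63.14) − 2(27.29) = 8.569
  D: 0 + 2(27.29) = 54.57

8.57 mol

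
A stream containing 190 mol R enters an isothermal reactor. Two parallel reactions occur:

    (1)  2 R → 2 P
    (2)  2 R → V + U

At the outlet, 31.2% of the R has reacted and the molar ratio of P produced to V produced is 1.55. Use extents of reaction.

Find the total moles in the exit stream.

Conversion of R: R consumed = 0.312 × 190 = 59.28 mol = 2ξ₁ + 2ξ₂.
Selectivity: 2ξ₁ / (1ξ₂) = 1.55 → ξ₁ = 0.775 ξ₂.
Substitute: (2·0.775 + 2) ξ₂ = 59.28 → ξ₂ = 16.7 mol, ξ₁ = 12.94 mol.
Outlet amounts (n = n₀ + Σ ν·ξ):
  R: 190 − 2(12.94) − 2(16.7) = 130.7
  P: 0 + 2(12.94) = 25.88
  V: 0 + 1(16.7) = 16.7
  U: 0 + 1(16.7) = 16.7
Total out = 130.7 + 25.88 + 16.7 + 16.7 = 190 mol.

190 mol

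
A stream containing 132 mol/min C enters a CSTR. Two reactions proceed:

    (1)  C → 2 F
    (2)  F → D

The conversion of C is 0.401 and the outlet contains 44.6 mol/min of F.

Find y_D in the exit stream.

0.331

Conversion of C: C consumed = 1ξ₁ = 0.401 × 132 → ξ₁ = 52.93 mol/min.
F balance: n_F = 0 + 2ξ₁ − 1ξ₂ = 44.6 → ξ₂ = (2·52.93 − 44.6)/1 = 61.26 mol/min.
Outlet amounts (n = n₀ + Σ ν·ξ):
  C: 132 − 1(52.93) = 79.07
  F: 0 + 2(52.93) − 1(61.26) = 44.6
  D: 0 + 1(61.26) = 61.26
Total out = 184.9 mol/min; y_D = 61.26 / 184.9 = 0.3313.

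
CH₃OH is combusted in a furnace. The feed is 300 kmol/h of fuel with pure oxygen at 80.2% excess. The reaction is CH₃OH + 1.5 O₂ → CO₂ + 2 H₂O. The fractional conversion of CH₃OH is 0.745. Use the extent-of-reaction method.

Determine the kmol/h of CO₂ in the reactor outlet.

224 kmol/h

Stoichiometric O₂ = 1.5 × 300 = 450 kmol/h; O₂ fed = 450 × 1.802 = 810.9 kmol/h.
Fuel reacted = 0.745 × 300 → ξ = 223.5 kmol/h.
Outlet (n = n₀ + ν ξ):
  CH₃OH: 300 − 1(223.5) = 76.5
  O₂: 810.9 − 1.5(223.5) = 475.6
  CO₂: 0 + 1(223.5) = 223.5
  H₂O: 0 + 2(223.5) = 447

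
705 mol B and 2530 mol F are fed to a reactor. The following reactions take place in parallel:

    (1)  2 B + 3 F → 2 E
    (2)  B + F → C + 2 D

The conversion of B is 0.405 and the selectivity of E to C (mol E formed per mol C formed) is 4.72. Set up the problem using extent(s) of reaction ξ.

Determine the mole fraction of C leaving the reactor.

Conversion of B: B consumed = 0.405 × 705 = 285.5 mol = 2ξ₁ + 1ξ₂.
Selectivity: 2ξ₁ / (1ξ₂) = 4.72 → ξ₁ = 2.36 ξ₂.
Substitute: (2·2.36 + 1) ξ₂ = 285.5 → ξ₂ = 49.92 mol, ξ₁ = 117.8 mol.
Outlet amounts (n = n₀ + Σ ν·ξ):
  B: 705 − 2(117.8) − 1(49.92) = 419.5
  F: 2530 − 3(117.8) − 1(49.92) = 2127
  E: 0 + 2(117.8) = 235.6
  C: 0 + 1(49.92) = 49.92
  D: 0 + 2(49.92) = 99.83
Total out = 2932 mol; y_C = 49.92 / 2932 = 0.01703.

0.017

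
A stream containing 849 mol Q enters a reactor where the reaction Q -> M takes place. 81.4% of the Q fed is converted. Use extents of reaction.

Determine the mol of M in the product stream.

691 mol

Q reacted = 0.814 × 849 = 691.1 mol; ν_Q = −1, so ξ = 691.1/1 = 691.1 mol.
Outlet amounts (n = n₀ + ν ξ):
  Q: 849 − 1(691.1) = 157.9
  M: 0 + 1(691.1) = 691.1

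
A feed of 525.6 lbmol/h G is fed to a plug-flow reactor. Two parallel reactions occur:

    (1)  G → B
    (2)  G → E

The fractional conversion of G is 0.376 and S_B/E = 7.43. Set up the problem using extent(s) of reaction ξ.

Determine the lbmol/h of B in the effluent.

Conversion of G: G consumed = 0.376 × 525.6 = 197.6 lbmol/h = 1ξ₁ + 1ξ₂.
Selectivity: 1ξ₁ / (1ξ₂) = 7.43 → ξ₁ = 7.43 ξ₂.
Substitute: (1·7.43 + 1) ξ₂ = 197.6 → ξ₂ = 23.44 lbmol/h, ξ₁ = 174.2 lbmol/h.
Outlet amounts (n = n₀ + Σ ν·ξ):
  G: 525.6 − 1(174.2) − 1(23.44) = 328
  B: 0 + 1(174.2) = 174.2
  E: 0 + 1(23.44) = 23.44

174 lbmol/h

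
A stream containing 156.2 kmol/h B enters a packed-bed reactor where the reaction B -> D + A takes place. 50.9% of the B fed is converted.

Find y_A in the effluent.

0.337

B reacted = 0.509 × 156.2 = 79.51 kmol/h; ν_B = −1, so ξ = 79.51/1 = 79.51 kmol/h.
Outlet amounts (n = n₀ + ν ξ):
  B: 156.2 − 1(79.51) = 76.69
  D: 0 + 1(79.51) = 79.51
  A: 0 + 1(79.51) = 79.51
Total out = 235.7 kmol/h; y_A = 79.51 / 235.7 = 0.3373.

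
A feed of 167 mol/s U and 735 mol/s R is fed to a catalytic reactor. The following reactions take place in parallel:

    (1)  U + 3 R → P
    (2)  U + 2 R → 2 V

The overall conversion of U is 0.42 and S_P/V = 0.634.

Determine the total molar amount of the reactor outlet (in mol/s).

753 mol/s

Conversion of U: U consumed = 0.42 × 167 = 70.14 mol/s = 1ξ₁ + 1ξ₂.
Selectivity: 1ξ₁ / (2ξ₂) = 0.634 → ξ₁ = 1.268 ξ₂.
Substitute: (1·1.268 + 1) ξ₂ = 70.14 → ξ₂ = 30.93 mol/s, ξ₁ = 39.21 mol/s.
Outlet amounts (n = n₀ + Σ ν·ξ):
  U: 167 − 1(39.21) − 1(30.93) = 96.86
  R: 735 − 3(39.21) − 2(30.93) = 555.5
  P: 0 + 1(39.21) = 39.21
  V: 0 + 2(30.93) = 61.85
Total out = 96.86 + 555.5 + 39.21 + 61.85 = 753.4 mol/s.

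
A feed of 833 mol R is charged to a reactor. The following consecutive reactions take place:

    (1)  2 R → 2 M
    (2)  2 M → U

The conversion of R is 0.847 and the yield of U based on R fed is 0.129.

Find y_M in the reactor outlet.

Conversion of R: R consumed = 2ξ₁ = 0.847 × 833 → ξ₁ = 352.8 mol.
Yield of U: 1ξ₂ / 833 = 0.129 → ξ₂ = 107.5 mol.
Outlet amounts (n = n₀ + Σ ν·ξ):
  R: 833 − 2(352.8) = 127.4
  M: 0 + 2(352.8) − 2(107.5) = 490.6
  U: 0 + 1(107.5) = 107.5
Total out = 725.5 mol; y_M = 490.6 / 725.5 = 0.6762.

0.676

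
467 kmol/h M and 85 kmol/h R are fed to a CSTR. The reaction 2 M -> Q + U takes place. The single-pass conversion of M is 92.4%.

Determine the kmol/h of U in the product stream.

216 kmol/h

M reacted = 0.924 × 467 = 431.5 kmol/h; ν_M = −2, so ξ = 431.5/2 = 215.8 kmol/h.
Outlet amounts (n = n₀ + ν ξ):
  M: 467 − 2(215.8) = 35.49
  Q: 0 + 1(215.8) = 215.8
  U: 0 + 1(215.8) = 215.8
  R: 85 (inert)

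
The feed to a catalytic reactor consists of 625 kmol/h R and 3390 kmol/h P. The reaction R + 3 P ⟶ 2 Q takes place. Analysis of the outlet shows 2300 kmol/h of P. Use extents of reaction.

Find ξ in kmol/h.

ξ = 363 kmol/h

For P: n = n₀ − 3ξ → 2300 = 3390 − 3ξ, giving ξ = 363.3 kmol/h.
Outlet amounts (n = n₀ + ν ξ):
  R: 625 − 1(363.3) = 261.7
  P: 3390 − 3(363.3) = 2300
  Q: 0 + 2(363.3) = 726.7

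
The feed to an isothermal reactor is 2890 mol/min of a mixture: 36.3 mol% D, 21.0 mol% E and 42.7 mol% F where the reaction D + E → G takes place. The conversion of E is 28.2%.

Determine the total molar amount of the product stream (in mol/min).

2720 mol/min

E reacted = 0.282 × 606.9 = 171.1 mol/min; ν_E = −1, so ξ = 171.1/1 = 171.1 mol/min.
Outlet amounts (n = n₀ + ν ξ):
  D: 1049 − 1(171.1) = 877.9
  E: 606.9 − 1(171.1) = 435.8
  G: 0 + 1(171.1) = 171.1
  F: 1234 (inert)
Total out = 877.9 + 435.8 + 171.1 + 1234 = 2719 mol/min.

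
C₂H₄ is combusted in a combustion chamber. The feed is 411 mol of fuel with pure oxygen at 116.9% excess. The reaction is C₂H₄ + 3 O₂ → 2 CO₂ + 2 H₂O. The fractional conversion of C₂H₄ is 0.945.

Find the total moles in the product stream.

Stoichiometric O₂ = 3 × 411 = 1233 mol; O₂ fed = 1233 × 2.169 = 2674 mol.
Fuel reacted = 0.945 × 411 → ξ = 388.4 mol.
Outlet (n = n₀ + ν ξ):
  C₂H₄: 411 − 1(388.4) = 22.61
  O₂: 2674 − 3(388.4) = 1509
  CO₂: 0 + 2(388.4) = 776.8
  H₂O: 0 + 2(388.4) = 776.8
Total out = 22.61 + 1509 + 776.8 + 776.8 = 3085 mol.

3090 mol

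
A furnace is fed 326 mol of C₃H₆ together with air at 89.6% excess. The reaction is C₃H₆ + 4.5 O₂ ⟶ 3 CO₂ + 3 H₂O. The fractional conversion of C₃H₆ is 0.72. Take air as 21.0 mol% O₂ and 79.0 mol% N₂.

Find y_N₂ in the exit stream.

Stoichiometric O₂ = 4.5 × 326 = 1467 mol; O₂ fed = 1467 × 1.896 = 2781 mol.
N₂ fed = 2781 × 79/21 = 10460 mol.
Fuel reacted = 0.72 × 326 → ξ = 234.7 mol.
Outlet (n = n₀ + ν ξ):
  C₃H₆: 326 − 1(234.7) = 91.28
  O₂: 2781 − 4.5(234.7) = 1725
  N₂: 10460 (inert)
  CO₂: 0 + 3(234.7) = 704.2
  H₂O: 0 + 3(234.7) = 704.2
Total out = 13690 mol; y_N₂ = 10460 / 13690 = 0.7644.

0.764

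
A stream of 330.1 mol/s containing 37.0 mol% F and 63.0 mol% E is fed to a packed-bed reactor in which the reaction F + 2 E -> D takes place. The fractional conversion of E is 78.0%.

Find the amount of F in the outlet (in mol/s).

E reacted = 0.78 × 208 = 162.2 mol/s; ν_E = −2, so ξ = 162.2/2 = 81.11 mol/s.
Outlet amounts (n = n₀ + ν ξ):
  F: 122.1 − 1(81.11) = 41.03
  E: 208 − 2(81.11) = 45.75
  D: 0 + 1(81.11) = 81.11

41 mol/s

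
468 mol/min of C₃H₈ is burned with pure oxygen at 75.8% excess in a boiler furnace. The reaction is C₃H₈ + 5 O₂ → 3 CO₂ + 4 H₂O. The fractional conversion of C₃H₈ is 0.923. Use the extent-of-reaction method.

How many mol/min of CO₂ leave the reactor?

Stoichiometric O₂ = 5 × 468 = 2340 mol/min; O₂ fed = 2340 × 1.758 = 4114 mol/min.
Fuel reacted = 0.923 × 468 → ξ = 432 mol/min.
Outlet (n = n₀ + ν ξ):
  C₃H₈: 468 − 1(432) = 36.04
  O₂: 4114 − 5(432) = 1954
  CO₂: 0 + 3(432) = 1296
  H₂O: 0 + 4(432) = 1728

1300 mol/min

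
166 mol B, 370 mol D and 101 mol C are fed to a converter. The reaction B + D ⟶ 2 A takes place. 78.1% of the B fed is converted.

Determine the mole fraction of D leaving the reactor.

0.377

B reacted = 0.781 × 166 = 129.6 mol; ν_B = −1, so ξ = 129.6/1 = 129.6 mol.
Outlet amounts (n = n₀ + ν ξ):
  B: 166 − 1(129.6) = 36.35
  D: 370 − 1(129.6) = 240.4
  A: 0 + 2(129.6) = 259.3
  C: 101 (inert)
Total out = 637 mol; y_D = 240.4 / 637 = 0.3773.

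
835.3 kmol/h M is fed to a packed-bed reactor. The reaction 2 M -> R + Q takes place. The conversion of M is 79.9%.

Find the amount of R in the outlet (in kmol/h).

M reacted = 0.799 × 835.3 = 667.4 kmol/h; ν_M = −2, so ξ = 667.4/2 = 333.7 kmol/h.
Outlet amounts (n = n₀ + ν ξ):
  M: 835.3 − 2(333.7) = 167.9
  R: 0 + 1(333.7) = 333.7
  Q: 0 + 1(333.7) = 333.7

334 kmol/h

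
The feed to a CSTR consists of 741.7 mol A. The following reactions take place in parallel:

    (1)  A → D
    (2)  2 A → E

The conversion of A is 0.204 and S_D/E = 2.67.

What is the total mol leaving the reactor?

709 mol

Conversion of A: A consumed = 0.204 × 741.7 = 151.3 mol = 1ξ₁ + 2ξ₂.
Selectivity: 1ξ₁ / (1ξ₂) = 2.67 → ξ₁ = 2.67 ξ₂.
Substitute: (1·2.67 + 2) ξ₂ = 151.3 → ξ₂ = 32.4 mol, ξ₁ = 86.51 mol.
Outlet amounts (n = n₀ + Σ ν·ξ):
  A: 741.7 − 1(86.51) − 2(32.4) = 590.4
  D: 0 + 1(86.51) = 86.51
  E: 0 + 1(32.4) = 32.4
Total out = 590.4 + 86.51 + 32.4 = 709.3 mol.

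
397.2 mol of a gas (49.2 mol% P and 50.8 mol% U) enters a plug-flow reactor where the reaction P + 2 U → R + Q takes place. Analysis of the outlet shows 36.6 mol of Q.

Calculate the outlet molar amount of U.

129 mol

For Q: n = n₀ + 1ξ → 36.6 = 0 + 1ξ, giving ξ = 36.6 mol.
Outlet amounts (n = n₀ + ν ξ):
  P: 195.4 − 1(36.6) = 158.8
  U: 201.8 − 2(36.6) = 128.6
  R: 0 + 1(36.6) = 36.6
  Q: 0 + 1(36.6) = 36.6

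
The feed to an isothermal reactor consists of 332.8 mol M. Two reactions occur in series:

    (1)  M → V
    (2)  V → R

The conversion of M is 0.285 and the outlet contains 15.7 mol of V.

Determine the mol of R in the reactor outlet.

79.1 mol

Conversion of M: M consumed = 1ξ₁ = 0.285 × 332.8 → ξ₁ = 94.85 mol.
V balance: n_V = 0 + 1ξ₁ − 1ξ₂ = 15.7 → ξ₂ = (1·94.85 − 15.7)/1 = 79.15 mol.
Outlet amounts (n = n₀ + Σ ν·ξ):
  M: 332.8 − 1(94.85) = 238
  V: 0 + 1(94.85) − 1(79.15) = 15.7
  R: 0 + 1(79.15) = 79.15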